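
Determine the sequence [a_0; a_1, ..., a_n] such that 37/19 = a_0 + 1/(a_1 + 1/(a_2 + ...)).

[1; 1, 18]

Run the Euclidean algorithm on 37 and 19; the successive quotients are the partial quotients a_0, a_1, ... (each step inverts the fractional part left over by the previous one):
  37 = 1*19 + 18, so a_0 = 1.
  19 = 1*18 + 1, so a_1 = 1.
  18 = 18*1 + 0, so a_2 = 18.
The remainder reaches 0 after 3 divisions, so the expansion has 3 partial quotients, read off in order.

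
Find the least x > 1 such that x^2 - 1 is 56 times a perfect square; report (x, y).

First expand sqrt(56) as a continued fraction. With x_i = (sqrt(56) + m_i)/d_i and (m_0, d_0) = (0, 1): a_0 = floor(sqrt(56)) = 7, since 7^2 = 49 <= 56 < 64 = 8^2.
Iterate m_{i+1} = d_i*a_i - m_i, d_{i+1} = (56 - m_{i+1}^2)/d_i, a_{i+1} = floor((a_0 + m_{i+1})/d_{i+1}):
  m_1 = 1*7 - 0 = 7, d_1 = (56 - 7^2)/1 = 7/1 = 7, a_1 = floor((7 + 7)/7) = 2.
  m_2 = 7*2 - 7 = 7, d_2 = (56 - 7^2)/7 = 7/7 = 1, a_2 = floor((7 + 7)/1) = 14.
  m_3 = 1*14 - 7 = 7, d_3 = (56 - 7^2)/1 = 7/1 = 7: (m_3, d_3) = (m_1, d_1) = (7, 7), so from here the quotients repeat a_1, a_2; the period length is 2.
So sqrt(56) = [7; (2, 14)] with period length k = 2.
k is even, so the fundamental solution of x^2 - 56y^2 = 1 is (p_{k-1}, q_{k-1}) = (p_1, q_1); compute convergents through index 1.
Convergents (p_i = a_i*p_{i-1} + p_{i-2}, q_i = a_i*q_{i-1} + q_{i-2} with p_{-2}=0, p_{-1}=1, q_{-2}=1, q_{-1}=0):
  i=0: a_0=7, p_0 = 7*1 + 0 = 7, q_0 = 7*0 + 1 = 1.
  i=1: a_1=2, p_1 = 2*7 + 1 = 15, q_1 = 2*1 + 0 = 2.
Check: 15^2 - 56*2^2 = 225 - 224 = 1, so (x, y) = (15, 2) solves the equation, and by the theorem it is the least positive solution.

(x, y) = (15, 2)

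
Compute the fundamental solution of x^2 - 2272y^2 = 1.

First expand sqrt(2272) as a continued fraction. With x_i = (sqrt(2272) + m_i)/d_i and (m_0, d_0) = (0, 1): a_0 = floor(sqrt(2272)) = 47, since 47^2 = 2209 <= 2272 < 2304 = 48^2.
Iterate m_{i+1} = d_i*a_i - m_i, d_{i+1} = (2272 - m_{i+1}^2)/d_i, a_{i+1} = floor((a_0 + m_{i+1})/d_{i+1}):
  m_1 = 1*47 - 0 = 47, d_1 = (2272 - 47^2)/1 = 63/1 = 63, a_1 = floor((47 + 47)/63) = 1.
  m_2 = 63*1 - 47 = 16, d_2 = (2272 - 16^2)/63 = 2016/63 = 32, a_2 = floor((47 + 16)/32) = 1.
  m_3 = 32*1 - 16 = 16, d_3 = (2272 - 16^2)/32 = 2016/32 = 63, a_3 = floor((47 + 16)/63) = 1.
  m_4 = 63*1 - 16 = 47, d_4 = (2272 - 47^2)/63 = 63/63 = 1, a_4 = floor((47 + 47)/1) = 94.
  m_5 = 1*94 - 47 = 47, d_5 = (2272 - 47^2)/1 = 63/1 = 63: (m_5, d_5) = (m_1, d_1) = (47, 63), so from here the quotients repeat a_1, ..., a_4; the period length is 4.
So sqrt(2272) = [47; (1, 1, 1, 94)] with period length k = 4.
k is even, so the fundamental solution of x^2 - 2272y^2 = 1 is (p_{k-1}, q_{k-1}) = (p_3, q_3); compute convergents through index 3.
Convergents (p_i = a_i*p_{i-1} + p_{i-2}, q_i = a_i*q_{i-1} + q_{i-2} with p_{-2}=0, p_{-1}=1, q_{-2}=1, q_{-1}=0):
  i=0: a_0=47, p_0 = 47*1 + 0 = 47, q_0 = 47*0 + 1 = 1.
  i=1: a_1=1, p_1 = 1*47 + 1 = 48, q_1 = 1*1 + 0 = 1.
  i=2: a_2=1, p_2 = 1*48 + 47 = 95, q_2 = 1*1 + 1 = 2.
  i=3: a_3=1, p_3 = 1*95 + 48 = 143, q_3 = 1*2 + 1 = 3.
Check: 143^2 - 2272*3^2 = 20449 - 20448 = 1, so (x, y) = (143, 3) solves the equation, and by the theorem it is the least positive solution.

(x, y) = (143, 3)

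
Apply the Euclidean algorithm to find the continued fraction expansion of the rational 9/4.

Run the Euclidean algorithm on 9 and 4; the successive quotients are the partial quotients a_0, a_1, ... (each step inverts the fractional part left over by the previous one):
  9 = 2*4 + 1, so a_0 = 2.
  4 = 4*1 + 0, so a_1 = 4.
The remainder reaches 0 after 2 divisions, so the expansion has 2 partial quotients, read off in order.

[2; 4]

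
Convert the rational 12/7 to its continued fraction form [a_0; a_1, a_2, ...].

Run the Euclidean algorithm on 12 and 7; the successive quotients are the partial quotients a_0, a_1, ... (each step inverts the fractional part left over by the previous one):
  12 = 1*7 + 5, so a_0 = 1.
  7 = 1*5 + 2, so a_1 = 1.
  5 = 2*2 + 1, so a_2 = 2.
  2 = 2*1 + 0, so a_3 = 2.
The remainder reaches 0 after 4 divisions, so the expansion has 4 partial quotients, read off in order.

[1; 1, 2, 2]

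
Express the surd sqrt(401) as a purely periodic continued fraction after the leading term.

Write x_i = (sqrt(401) + m_i)/d_i with (m_0, d_0) = (0, 1). a_0 = floor(sqrt(401)) = 20, since 20^2 = 400 <= 401 < 441 = 21^2.
Iterate m_{i+1} = d_i*a_i - m_i, d_{i+1} = (401 - m_{i+1}^2)/d_i, a_{i+1} = floor((a_0 + m_{i+1})/d_{i+1}):
  m_1 = 1*20 - 0 = 20, d_1 = (401 - 20^2)/1 = 1/1 = 1, a_1 = floor((20 + 20)/1) = 40.
  m_2 = 1*40 - 20 = 20, d_2 = (401 - 20^2)/1 = 1/1 = 1: (m_2, d_2) = (m_1, d_1) = (20, 1), so from here the quotient a_1 repeats; the period length is 1.
Hence the expansion of sqrt(401) is a_0 = 20 followed by the repeating block 40 (period 1).

[20; (40)]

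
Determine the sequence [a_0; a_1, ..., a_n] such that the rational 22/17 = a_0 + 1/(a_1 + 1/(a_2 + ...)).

[1; 3, 2, 2]

Run the Euclidean algorithm on 22 and 17; the successive quotients are the partial quotients a_0, a_1, ... (each step inverts the fractional part left over by the previous one):
  22 = 1*17 + 5, so a_0 = 1.
  17 = 3*5 + 2, so a_1 = 3.
  5 = 2*2 + 1, so a_2 = 2.
  2 = 2*1 + 0, so a_3 = 2.
The remainder reaches 0 after 4 divisions, so the expansion has 4 partial quotients, read off in order.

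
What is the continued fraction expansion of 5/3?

Run the Euclidean algorithm on 5 and 3; the successive quotients are the partial quotients a_0, a_1, ... (each step inverts the fractional part left over by the previous one):
  5 = 1*3 + 2, so a_0 = 1.
  3 = 1*2 + 1, so a_1 = 1.
  2 = 2*1 + 0, so a_2 = 2.
The remainder reaches 0 after 3 divisions, so the expansion has 3 partial quotients, read off in order.

[1; 1, 2]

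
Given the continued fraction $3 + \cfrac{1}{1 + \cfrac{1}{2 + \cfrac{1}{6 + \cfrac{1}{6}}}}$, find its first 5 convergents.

Using the convergent recurrence p_i = a_i*p_{i-1} + p_{i-2}, q_i = a_i*q_{i-1} + q_{i-2} with p_{-2}=0, p_{-1}=1, q_{-2}=1, q_{-1}=0:
  i=0: a_0=3, p_0 = 3*1 + 0 = 3, q_0 = 3*0 + 1 = 1.
  i=1: a_1=1, p_1 = 1*3 + 1 = 4, q_1 = 1*1 + 0 = 1.
  i=2: a_2=2, p_2 = 2*4 + 3 = 11, q_2 = 2*1 + 1 = 3.
  i=3: a_3=6, p_3 = 6*11 + 4 = 70, q_3 = 6*3 + 1 = 19.
  i=4: a_4=6, p_4 = 6*70 + 11 = 431, q_4 = 6*19 + 3 = 117.

3/1, 4/1, 11/3, 70/19, 431/117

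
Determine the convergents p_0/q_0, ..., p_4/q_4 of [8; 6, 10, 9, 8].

Using the convergent recurrence p_i = a_i*p_{i-1} + p_{i-2}, q_i = a_i*q_{i-1} + q_{i-2} with p_{-2}=0, p_{-1}=1, q_{-2}=1, q_{-1}=0:
  i=0: a_0=8, p_0 = 8*1 + 0 = 8, q_0 = 8*0 + 1 = 1.
  i=1: a_1=6, p_1 = 6*8 + 1 = 49, q_1 = 6*1 + 0 = 6.
  i=2: a_2=10, p_2 = 10*49 + 8 = 498, q_2 = 10*6 + 1 = 61.
  i=3: a_3=9, p_3 = 9*498 + 49 = 4531, q_3 = 9*61 + 6 = 555.
  i=4: a_4=8, p_4 = 8*4531 + 498 = 36746, q_4 = 8*555 + 61 = 4501.

8/1, 49/6, 498/61, 4531/555, 36746/4501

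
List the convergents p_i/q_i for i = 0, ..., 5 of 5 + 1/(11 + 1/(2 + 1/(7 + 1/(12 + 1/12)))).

Using the convergent recurrence p_i = a_i*p_{i-1} + p_{i-2}, q_i = a_i*q_{i-1} + q_{i-2} with p_{-2}=0, p_{-1}=1, q_{-2}=1, q_{-1}=0:
  i=0: a_0=5, p_0 = 5*1 + 0 = 5, q_0 = 5*0 + 1 = 1.
  i=1: a_1=11, p_1 = 11*5 + 1 = 56, q_1 = 11*1 + 0 = 11.
  i=2: a_2=2, p_2 = 2*56 + 5 = 117, q_2 = 2*11 + 1 = 23.
  i=3: a_3=7, p_3 = 7*117 + 56 = 875, q_3 = 7*23 + 11 = 172.
  i=4: a_4=12, p_4 = 12*875 + 117 = 10617, q_4 = 12*172 + 23 = 2087.
  i=5: a_5=12, p_5 = 12*10617 + 875 = 128279, q_5 = 12*2087 + 172 = 25216.

5/1, 56/11, 117/23, 875/172, 10617/2087, 128279/25216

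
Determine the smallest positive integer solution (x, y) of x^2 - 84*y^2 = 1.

(x, y) = (55, 6)

First expand sqrt(84) as a continued fraction. With x_i = (sqrt(84) + m_i)/d_i and (m_0, d_0) = (0, 1): a_0 = floor(sqrt(84)) = 9, since 9^2 = 81 <= 84 < 100 = 10^2.
Iterate m_{i+1} = d_i*a_i - m_i, d_{i+1} = (84 - m_{i+1}^2)/d_i, a_{i+1} = floor((a_0 + m_{i+1})/d_{i+1}):
  m_1 = 1*9 - 0 = 9, d_1 = (84 - 9^2)/1 = 3/1 = 3, a_1 = floor((9 + 9)/3) = 6.
  m_2 = 3*6 - 9 = 9, d_2 = (84 - 9^2)/3 = 3/3 = 1, a_2 = floor((9 + 9)/1) = 18.
  m_3 = 1*18 - 9 = 9, d_3 = (84 - 9^2)/1 = 3/1 = 3: (m_3, d_3) = (m_1, d_1) = (9, 3), so from here the quotients repeat a_1, a_2; the period length is 2.
So sqrt(84) = [9; (6, 18)] with period length k = 2.
k is even, so the fundamental solution of x^2 - 84y^2 = 1 is (p_{k-1}, q_{k-1}) = (p_1, q_1); compute convergents through index 1.
Convergents (p_i = a_i*p_{i-1} + p_{i-2}, q_i = a_i*q_{i-1} + q_{i-2} with p_{-2}=0, p_{-1}=1, q_{-2}=1, q_{-1}=0):
  i=0: a_0=9, p_0 = 9*1 + 0 = 9, q_0 = 9*0 + 1 = 1.
  i=1: a_1=6, p_1 = 6*9 + 1 = 55, q_1 = 6*1 + 0 = 6.
Check: 55^2 - 84*6^2 = 3025 - 3024 = 1, so (x, y) = (55, 6) solves the equation, and by the theorem it is the least positive solution.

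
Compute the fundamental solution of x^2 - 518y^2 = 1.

(x, y) = (2367, 104)

First expand sqrt(518) as a continued fraction. With x_i = (sqrt(518) + m_i)/d_i and (m_0, d_0) = (0, 1): a_0 = floor(sqrt(518)) = 22, since 22^2 = 484 <= 518 < 529 = 23^2.
Iterate m_{i+1} = d_i*a_i - m_i, d_{i+1} = (518 - m_{i+1}^2)/d_i, a_{i+1} = floor((a_0 + m_{i+1})/d_{i+1}):
  m_1 = 1*22 - 0 = 22, d_1 = (518 - 22^2)/1 = 34/1 = 34, a_1 = floor((22 + 22)/34) = 1.
  m_2 = 34*1 - 22 = 12, d_2 = (518 - 12^2)/34 = 374/34 = 11, a_2 = floor((22 + 12)/11) = 3.
  m_3 = 11*3 - 12 = 21, d_3 = (518 - 21^2)/11 = 77/11 = 7, a_3 = floor((22 + 21)/7) = 6.
  m_4 = 7*6 - 21 = 21, d_4 = (518 - 21^2)/7 = 77/7 = 11, a_4 = floor((22 + 21)/11) = 3.
  m_5 = 11*3 - 21 = 12, d_5 = (518 - 12^2)/11 = 374/11 = 34, a_5 = floor((22 + 12)/34) = 1.
  m_6 = 34*1 - 12 = 22, d_6 = (518 - 22^2)/34 = 34/34 = 1, a_6 = floor((22 + 22)/1) = 44.
  m_7 = 1*44 - 22 = 22, d_7 = (518 - 22^2)/1 = 34/1 = 34: (m_7, d_7) = (m_1, d_1) = (22, 34), so from here the quotients repeat a_1, ..., a_6; the period length is 6.
So sqrt(518) = [22; (1, 3, 6, 3, 1, 44)] with period length k = 6.
k is even, so the fundamental solution of x^2 - 518y^2 = 1 is (p_{k-1}, q_{k-1}) = (p_5, q_5); compute convergents through index 5.
Convergents (p_i = a_i*p_{i-1} + p_{i-2}, q_i = a_i*q_{i-1} + q_{i-2} with p_{-2}=0, p_{-1}=1, q_{-2}=1, q_{-1}=0):
  i=0: a_0=22, p_0 = 22*1 + 0 = 22, q_0 = 22*0 + 1 = 1.
  i=1: a_1=1, p_1 = 1*22 + 1 = 23, q_1 = 1*1 + 0 = 1.
  i=2: a_2=3, p_2 = 3*23 + 22 = 91, q_2 = 3*1 + 1 = 4.
  i=3: a_3=6, p_3 = 6*91 + 23 = 569, q_3 = 6*4 + 1 = 25.
  i=4: a_4=3, p_4 = 3*569 + 91 = 1798, q_4 = 3*25 + 4 = 79.
  i=5: a_5=1, p_5 = 1*1798 + 569 = 2367, q_5 = 1*79 + 25 = 104.
Check: 2367^2 - 518*104^2 = 5602689 - 5602688 = 1, so (x, y) = (2367, 104) solves the equation, and by the theorem it is the least positive solution.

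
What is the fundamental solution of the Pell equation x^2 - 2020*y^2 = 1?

First expand sqrt(2020) as a continued fraction. With x_i = (sqrt(2020) + m_i)/d_i and (m_0, d_0) = (0, 1): a_0 = floor(sqrt(2020)) = 44, since 44^2 = 1936 <= 2020 < 2025 = 45^2.
Iterate m_{i+1} = d_i*a_i - m_i, d_{i+1} = (2020 - m_{i+1}^2)/d_i, a_{i+1} = floor((a_0 + m_{i+1})/d_{i+1}):
  m_1 = 1*44 - 0 = 44, d_1 = (2020 - 44^2)/1 = 84/1 = 84, a_1 = floor((44 + 44)/84) = 1.
  m_2 = 84*1 - 44 = 40, d_2 = (2020 - 40^2)/84 = 420/84 = 5, a_2 = floor((44 + 40)/5) = 16.
  m_3 = 5*16 - 40 = 40, d_3 = (2020 - 40^2)/5 = 420/5 = 84, a_3 = floor((44 + 40)/84) = 1.
  m_4 = 84*1 - 40 = 44, d_4 = (2020 - 44^2)/84 = 84/84 = 1, a_4 = floor((44 + 44)/1) = 88.
  m_5 = 1*88 - 44 = 44, d_5 = (2020 - 44^2)/1 = 84/1 = 84: (m_5, d_5) = (m_1, d_1) = (44, 84), so from here the quotients repeat a_1, ..., a_4; the period length is 4.
So sqrt(2020) = [44; (1, 16, 1, 88)] with period length k = 4.
k is even, so the fundamental solution of x^2 - 2020y^2 = 1 is (p_{k-1}, q_{k-1}) = (p_3, q_3); compute convergents through index 3.
Convergents (p_i = a_i*p_{i-1} + p_{i-2}, q_i = a_i*q_{i-1} + q_{i-2} with p_{-2}=0, p_{-1}=1, q_{-2}=1, q_{-1}=0):
  i=0: a_0=44, p_0 = 44*1 + 0 = 44, q_0 = 44*0 + 1 = 1.
  i=1: a_1=1, p_1 = 1*44 + 1 = 45, q_1 = 1*1 + 0 = 1.
  i=2: a_2=16, p_2 = 16*45 + 44 = 764, q_2 = 16*1 + 1 = 17.
  i=3: a_3=1, p_3 = 1*764 + 45 = 809, q_3 = 1*17 + 1 = 18.
Check: 809^2 - 2020*18^2 = 654481 - 654480 = 1, so (x, y) = (809, 18) solves the equation, and by the theorem it is the least positive solution.

(x, y) = (809, 18)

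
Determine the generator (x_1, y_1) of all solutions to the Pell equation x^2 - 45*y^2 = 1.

(x, y) = (161, 24)

First expand sqrt(45) as a continued fraction. With x_i = (sqrt(45) + m_i)/d_i and (m_0, d_0) = (0, 1): a_0 = floor(sqrt(45)) = 6, since 6^2 = 36 <= 45 < 49 = 7^2.
Iterate m_{i+1} = d_i*a_i - m_i, d_{i+1} = (45 - m_{i+1}^2)/d_i, a_{i+1} = floor((a_0 + m_{i+1})/d_{i+1}):
  m_1 = 1*6 - 0 = 6, d_1 = (45 - 6^2)/1 = 9/1 = 9, a_1 = floor((6 + 6)/9) = 1.
  m_2 = 9*1 - 6 = 3, d_2 = (45 - 3^2)/9 = 36/9 = 4, a_2 = floor((6 + 3)/4) = 2.
  m_3 = 4*2 - 3 = 5, d_3 = (45 - 5^2)/4 = 20/4 = 5, a_3 = floor((6 + 5)/5) = 2.
  m_4 = 5*2 - 5 = 5, d_4 = (45 - 5^2)/5 = 20/5 = 4, a_4 = floor((6 + 5)/4) = 2.
  m_5 = 4*2 - 5 = 3, d_5 = (45 - 3^2)/4 = 36/4 = 9, a_5 = floor((6 + 3)/9) = 1.
  m_6 = 9*1 - 3 = 6, d_6 = (45 - 6^2)/9 = 9/9 = 1, a_6 = floor((6 + 6)/1) = 12.
  m_7 = 1*12 - 6 = 6, d_7 = (45 - 6^2)/1 = 9/1 = 9: (m_7, d_7) = (m_1, d_1) = (6, 9), so from here the quotients repeat a_1, ..., a_6; the period length is 6.
So sqrt(45) = [6; (1, 2, 2, 2, 1, 12)] with period length k = 6.
k is even, so the fundamental solution of x^2 - 45y^2 = 1 is (p_{k-1}, q_{k-1}) = (p_5, q_5); compute convergents through index 5.
Convergents (p_i = a_i*p_{i-1} + p_{i-2}, q_i = a_i*q_{i-1} + q_{i-2} with p_{-2}=0, p_{-1}=1, q_{-2}=1, q_{-1}=0):
  i=0: a_0=6, p_0 = 6*1 + 0 = 6, q_0 = 6*0 + 1 = 1.
  i=1: a_1=1, p_1 = 1*6 + 1 = 7, q_1 = 1*1 + 0 = 1.
  i=2: a_2=2, p_2 = 2*7 + 6 = 20, q_2 = 2*1 + 1 = 3.
  i=3: a_3=2, p_3 = 2*20 + 7 = 47, q_3 = 2*3 + 1 = 7.
  i=4: a_4=2, p_4 = 2*47 + 20 = 114, q_4 = 2*7 + 3 = 17.
  i=5: a_5=1, p_5 = 1*114 + 47 = 161, q_5 = 1*17 + 7 = 24.
Check: 161^2 - 45*24^2 = 25921 - 25920 = 1, so (x, y) = (161, 24) solves the equation, and by the theorem it is the least positive solution.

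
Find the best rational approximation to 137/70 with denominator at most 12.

23/12

Expand x = 137/70 as a continued fraction with the Euclidean algorithm:
  137 = 1*70 + 67, so a_0 = 1.
  70 = 1*67 + 3, so a_1 = 1.
  67 = 22*3 + 1, so a_2 = 22.
  3 = 3*1 + 0, so a_3 = 3.
so x = [1; 1, 22, 3].
Convergents (p_i = a_i*p_{i-1} + p_{i-2}, q_i = a_i*q_{i-1} + q_{i-2} with p_{-2}=0, p_{-1}=1, q_{-2}=1, q_{-1}=0), until the denominator exceeds 12:
  i=0: a_0=1, p_0 = 1*1 + 0 = 1, q_0 = 1*0 + 1 = 1.
  i=1: a_1=1, p_1 = 1*1 + 1 = 2, q_1 = 1*1 + 0 = 1.
  i=2: a_2=22, p_2 = 22*2 + 1 = 45, q_2 = 22*1 + 1 = 23.
q_2 = 23 > 12, so the last convergent with denominator <= 12 is p_1/q_1 = 2/1.
The closest fraction with denominator <= 12 is either p_1/q_1 or the intermediate fraction (k*p_1 + p_0)/(k*q_1 + q_0) with the largest k >= 1 whose denominator stays <= 12; these approach x as k grows, and every other convergent or intermediate fraction in range is farther away.
Largest k: floor((12 - q_0)/q_1) = floor((12 - 1)/1) = 11.
That gives (11*2 + 1)/(11*1 + 1) = 23/12.
Compare the errors: |x - 2/1| = |137*1 - 2*70|/(70*1) = 3/70, and |x - 23/12| = |137*12 - 23*70|/(70*12) = 34/840.
Cross-multiplying, 34*70 = 2380 < 2520 = 3*840, so 34/840 is smaller: the intermediate fraction 23/12 is closer to x than 2/1.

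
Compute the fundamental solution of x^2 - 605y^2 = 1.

First expand sqrt(605) as a continued fraction. With x_i = (sqrt(605) + m_i)/d_i and (m_0, d_0) = (0, 1): a_0 = floor(sqrt(605)) = 24, since 24^2 = 576 <= 605 < 625 = 25^2.
Iterate m_{i+1} = d_i*a_i - m_i, d_{i+1} = (605 - m_{i+1}^2)/d_i, a_{i+1} = floor((a_0 + m_{i+1})/d_{i+1}):
  m_1 = 1*24 - 0 = 24, d_1 = (605 - 24^2)/1 = 29/1 = 29, a_1 = floor((24 + 24)/29) = 1.
  m_2 = 29*1 - 24 = 5, d_2 = (605 - 5^2)/29 = 580/29 = 20, a_2 = floor((24 + 5)/20) = 1.
  m_3 = 20*1 - 5 = 15, d_3 = (605 - 15^2)/20 = 380/20 = 19, a_3 = floor((24 + 15)/19) = 2.
  m_4 = 19*2 - 15 = 23, d_4 = (605 - 23^2)/19 = 76/19 = 4, a_4 = floor((24 + 23)/4) = 11.
  m_5 = 4*11 - 23 = 21, d_5 = (605 - 21^2)/4 = 164/4 = 41, a_5 = floor((24 + 21)/41) = 1.
  m_6 = 41*1 - 21 = 20, d_6 = (605 - 20^2)/41 = 205/41 = 5, a_6 = floor((24 + 20)/5) = 8.
  m_7 = 5*8 - 20 = 20, d_7 = (605 - 20^2)/5 = 205/5 = 41, a_7 = floor((24 + 20)/41) = 1.
  m_8 = 41*1 - 20 = 21, d_8 = (605 - 21^2)/41 = 164/41 = 4, a_8 = floor((24 + 21)/4) = 11.
  m_9 = 4*11 - 21 = 23, d_9 = (605 - 23^2)/4 = 76/4 = 19, a_9 = floor((24 + 23)/19) = 2.
  m_10 = 19*2 - 23 = 15, d_10 = (605 - 15^2)/19 = 380/19 = 20, a_10 = floor((24 + 15)/20) = 1.
  m_11 = 20*1 - 15 = 5, d_11 = (605 - 5^2)/20 = 580/20 = 29, a_11 = floor((24 + 5)/29) = 1.
  m_12 = 29*1 - 5 = 24, d_12 = (605 - 24^2)/29 = 29/29 = 1, a_12 = floor((24 + 24)/1) = 48.
  m_13 = 1*48 - 24 = 24, d_13 = (605 - 24^2)/1 = 29/1 = 29: (m_13, d_13) = (m_1, d_1) = (24, 29), so from here the quotients repeat a_1, ..., a_12; the period length is 12.
So sqrt(605) = [24; (1, 1, 2, 11, 1, 8, 1, 11, 2, 1, 1, 48)] with period length k = 12.
k is even, so the fundamental solution of x^2 - 605y^2 = 1 is (p_{k-1}, q_{k-1}) = (p_11, q_11); compute convergents through index 11.
Convergents (p_i = a_i*p_{i-1} + p_{i-2}, q_i = a_i*q_{i-1} + q_{i-2} with p_{-2}=0, p_{-1}=1, q_{-2}=1, q_{-1}=0):
  i=0: a_0=24, p_0 = 24*1 + 0 = 24, q_0 = 24*0 + 1 = 1.
  i=1: a_1=1, p_1 = 1*24 + 1 = 25, q_1 = 1*1 + 0 = 1.
  i=2: a_2=1, p_2 = 1*25 + 24 = 49, q_2 = 1*1 + 1 = 2.
  i=3: a_3=2, p_3 = 2*49 + 25 = 123, q_3 = 2*2 + 1 = 5.
  i=4: a_4=11, p_4 = 11*123 + 49 = 1402, q_4 = 11*5 + 2 = 57.
  i=5: a_5=1, p_5 = 1*1402 + 123 = 1525, q_5 = 1*57 + 5 = 62.
  i=6: a_6=8, p_6 = 8*1525 + 1402 = 13602, q_6 = 8*62 + 57 = 553.
  i=7: a_7=1, p_7 = 1*13602 + 1525 = 15127, q_7 = 1*553 + 62 = 615.
  i=8: a_8=11, p_8 = 11*15127 + 13602 = 179999, q_8 = 11*615 + 553 = 7318.
  i=9: a_9=2, p_9 = 2*179999 + 15127 = 375125, q_9 = 2*7318 + 615 = 15251.
  i=10: a_10=1, p_10 = 1*375125 + 179999 = 555124, q_10 = 1*15251 + 7318 = 22569.
  i=11: a_11=1, p_11 = 1*555124 + 375125 = 930249, q_11 = 1*22569 + 15251 = 37820.
Check: 930249^2 - 605*37820^2 = 865363202001 - 865363202000 = 1, so (x, y) = (930249, 37820) solves the equation, and by the theorem it is the least positive solution.

(x, y) = (930249, 37820)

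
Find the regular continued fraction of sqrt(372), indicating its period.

[19; (3, 2, 12, 2, 3, 38)]

Write x_i = (sqrt(372) + m_i)/d_i with (m_0, d_0) = (0, 1). a_0 = floor(sqrt(372)) = 19, since 19^2 = 361 <= 372 < 400 = 20^2.
Iterate m_{i+1} = d_i*a_i - m_i, d_{i+1} = (372 - m_{i+1}^2)/d_i, a_{i+1} = floor((a_0 + m_{i+1})/d_{i+1}):
  m_1 = 1*19 - 0 = 19, d_1 = (372 - 19^2)/1 = 11/1 = 11, a_1 = floor((19 + 19)/11) = 3.
  m_2 = 11*3 - 19 = 14, d_2 = (372 - 14^2)/11 = 176/11 = 16, a_2 = floor((19 + 14)/16) = 2.
  m_3 = 16*2 - 14 = 18, d_3 = (372 - 18^2)/16 = 48/16 = 3, a_3 = floor((19 + 18)/3) = 12.
  m_4 = 3*12 - 18 = 18, d_4 = (372 - 18^2)/3 = 48/3 = 16, a_4 = floor((19 + 18)/16) = 2.
  m_5 = 16*2 - 18 = 14, d_5 = (372 - 14^2)/16 = 176/16 = 11, a_5 = floor((19 + 14)/11) = 3.
  m_6 = 11*3 - 14 = 19, d_6 = (372 - 19^2)/11 = 11/11 = 1, a_6 = floor((19 + 19)/1) = 38.
  m_7 = 1*38 - 19 = 19, d_7 = (372 - 19^2)/1 = 11/1 = 11: (m_7, d_7) = (m_1, d_1) = (19, 11), so from here the quotients repeat a_1, ..., a_6; the period length is 6.
Hence the expansion of sqrt(372) is a_0 = 19 followed by the repeating block 3, 2, 12, 2, 3, 38 (period 6).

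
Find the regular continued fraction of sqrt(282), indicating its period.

Write x_i = (sqrt(282) + m_i)/d_i with (m_0, d_0) = (0, 1). a_0 = floor(sqrt(282)) = 16, since 16^2 = 256 <= 282 < 289 = 17^2.
Iterate m_{i+1} = d_i*a_i - m_i, d_{i+1} = (282 - m_{i+1}^2)/d_i, a_{i+1} = floor((a_0 + m_{i+1})/d_{i+1}):
  m_1 = 1*16 - 0 = 16, d_1 = (282 - 16^2)/1 = 26/1 = 26, a_1 = floor((16 + 16)/26) = 1.
  m_2 = 26*1 - 16 = 10, d_2 = (282 - 10^2)/26 = 182/26 = 7, a_2 = floor((16 + 10)/7) = 3.
  m_3 = 7*3 - 10 = 11, d_3 = (282 - 11^2)/7 = 161/7 = 23, a_3 = floor((16 + 11)/23) = 1.
  m_4 = 23*1 - 11 = 12, d_4 = (282 - 12^2)/23 = 138/23 = 6, a_4 = floor((16 + 12)/6) = 4.
  m_5 = 6*4 - 12 = 12, d_5 = (282 - 12^2)/6 = 138/6 = 23, a_5 = floor((16 + 12)/23) = 1.
  m_6 = 23*1 - 12 = 11, d_6 = (282 - 11^2)/23 = 161/23 = 7, a_6 = floor((16 + 11)/7) = 3.
  m_7 = 7*3 - 11 = 10, d_7 = (282 - 10^2)/7 = 182/7 = 26, a_7 = floor((16 + 10)/26) = 1.
  m_8 = 26*1 - 10 = 16, d_8 = (282 - 16^2)/26 = 26/26 = 1, a_8 = floor((16 + 16)/1) = 32.
  m_9 = 1*32 - 16 = 16, d_9 = (282 - 16^2)/1 = 26/1 = 26: (m_9, d_9) = (m_1, d_1) = (16, 26), so from here the quotients repeat a_1, ..., a_8; the period length is 8.
Hence the expansion of sqrt(282) is a_0 = 16 followed by the repeating block 1, 3, 1, 4, 1, 3, 1, 32 (period 8).

[16; (1, 3, 1, 4, 1, 3, 1, 32)]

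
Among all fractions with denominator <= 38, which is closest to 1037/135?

169/22

Expand x = 1037/135 as a continued fraction with the Euclidean algorithm:
  1037 = 7*135 + 92, so a_0 = 7.
  135 = 1*92 + 43, so a_1 = 1.
  92 = 2*43 + 6, so a_2 = 2.
  43 = 7*6 + 1, so a_3 = 7.
  6 = 6*1 + 0, so a_4 = 6.
so x = [7; 1, 2, 7, 6].
Convergents (p_i = a_i*p_{i-1} + p_{i-2}, q_i = a_i*q_{i-1} + q_{i-2} with p_{-2}=0, p_{-1}=1, q_{-2}=1, q_{-1}=0), until the denominator exceeds 38:
  i=0: a_0=7, p_0 = 7*1 + 0 = 7, q_0 = 7*0 + 1 = 1.
  i=1: a_1=1, p_1 = 1*7 + 1 = 8, q_1 = 1*1 + 0 = 1.
  i=2: a_2=2, p_2 = 2*8 + 7 = 23, q_2 = 2*1 + 1 = 3.
  i=3: a_3=7, p_3 = 7*23 + 8 = 169, q_3 = 7*3 + 1 = 22.
  i=4: a_4=6, p_4 = 6*169 + 23 = 1037, q_4 = 6*22 + 3 = 135.
q_4 = 135 > 38, so the last convergent with denominator <= 38 is p_3/q_3 = 169/22.
The closest fraction with denominator <= 38 is either p_3/q_3 or the intermediate fraction (k*p_3 + p_2)/(k*q_3 + q_2) with the largest k >= 1 whose denominator stays <= 38; these approach x as k grows, and every other convergent or intermediate fraction in range is farther away.
Largest k: floor((38 - q_2)/q_3) = floor((38 - 3)/22) = 1.
That gives (1*169 + 23)/(1*22 + 3) = 192/25.
Compare the errors: |x - 169/22| = |1037*22 - 169*135|/(135*22) = 1/2970, and |x - 192/25| = |1037*25 - 192*135|/(135*25) = 5/3375.
Cross-multiplying, 1*3375 = 3375 < 14850 = 5*2970, so 1/2970 is smaller: the convergent 169/22 is closer to x than 192/25.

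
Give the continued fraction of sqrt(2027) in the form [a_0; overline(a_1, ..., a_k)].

Write x_i = (sqrt(2027) + m_i)/d_i with (m_0, d_0) = (0, 1). a_0 = floor(sqrt(2027)) = 45, since 45^2 = 2025 <= 2027 < 2116 = 46^2.
Iterate m_{i+1} = d_i*a_i - m_i, d_{i+1} = (2027 - m_{i+1}^2)/d_i, a_{i+1} = floor((a_0 + m_{i+1})/d_{i+1}):
  m_1 = 1*45 - 0 = 45, d_1 = (2027 - 45^2)/1 = 2/1 = 2, a_1 = floor((45 + 45)/2) = 45.
  m_2 = 2*45 - 45 = 45, d_2 = (2027 - 45^2)/2 = 2/2 = 1, a_2 = floor((45 + 45)/1) = 90.
  m_3 = 1*90 - 45 = 45, d_3 = (2027 - 45^2)/1 = 2/1 = 2: (m_3, d_3) = (m_1, d_1) = (45, 2), so from here the quotients repeat a_1, a_2; the period length is 2.
Hence the expansion of sqrt(2027) is a_0 = 45 followed by the repeating block 45, 90 (period 2).

[45; overline(45, 90)]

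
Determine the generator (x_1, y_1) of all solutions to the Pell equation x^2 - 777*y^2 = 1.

First expand sqrt(777) as a continued fraction. With x_i = (sqrt(777) + m_i)/d_i and (m_0, d_0) = (0, 1): a_0 = floor(sqrt(777)) = 27, since 27^2 = 729 <= 777 < 784 = 28^2.
Iterate m_{i+1} = d_i*a_i - m_i, d_{i+1} = (777 - m_{i+1}^2)/d_i, a_{i+1} = floor((a_0 + m_{i+1})/d_{i+1}):
  m_1 = 1*27 - 0 = 27, d_1 = (777 - 27^2)/1 = 48/1 = 48, a_1 = floor((27 + 27)/48) = 1.
  m_2 = 48*1 - 27 = 21, d_2 = (777 - 21^2)/48 = 336/48 = 7, a_2 = floor((27 + 21)/7) = 6.
  m_3 = 7*6 - 21 = 21, d_3 = (777 - 21^2)/7 = 336/7 = 48, a_3 = floor((27 + 21)/48) = 1.
  m_4 = 48*1 - 21 = 27, d_4 = (777 - 27^2)/48 = 48/48 = 1, a_4 = floor((27 + 27)/1) = 54.
  m_5 = 1*54 - 27 = 27, d_5 = (777 - 27^2)/1 = 48/1 = 48: (m_5, d_5) = (m_1, d_1) = (27, 48), so from here the quotients repeat a_1, ..., a_4; the period length is 4.
So sqrt(777) = [27; (1, 6, 1, 54)] with period length k = 4.
k is even, so the fundamental solution of x^2 - 777y^2 = 1 is (p_{k-1}, q_{k-1}) = (p_3, q_3); compute convergents through index 3.
Convergents (p_i = a_i*p_{i-1} + p_{i-2}, q_i = a_i*q_{i-1} + q_{i-2} with p_{-2}=0, p_{-1}=1, q_{-2}=1, q_{-1}=0):
  i=0: a_0=27, p_0 = 27*1 + 0 = 27, q_0 = 27*0 + 1 = 1.
  i=1: a_1=1, p_1 = 1*27 + 1 = 28, q_1 = 1*1 + 0 = 1.
  i=2: a_2=6, p_2 = 6*28 + 27 = 195, q_2 = 6*1 + 1 = 7.
  i=3: a_3=1, p_3 = 1*195 + 28 = 223, q_3 = 1*7 + 1 = 8.
Check: 223^2 - 777*8^2 = 49729 - 49728 = 1, so (x, y) = (223, 8) solves the equation, and by the theorem it is the least positive solution.

(x, y) = (223, 8)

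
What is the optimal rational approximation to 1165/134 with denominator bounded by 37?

313/36

Expand x = 1165/134 as a continued fraction with the Euclidean algorithm:
  1165 = 8*134 + 93, so a_0 = 8.
  134 = 1*93 + 41, so a_1 = 1.
  93 = 2*41 + 11, so a_2 = 2.
  41 = 3*11 + 8, so a_3 = 3.
  11 = 1*8 + 3, so a_4 = 1.
  8 = 2*3 + 2, so a_5 = 2.
  3 = 1*2 + 1, so a_6 = 1.
  2 = 2*1 + 0, so a_7 = 2.
so x = [8; 1, 2, 3, 1, 2, 1, 2].
Convergents (p_i = a_i*p_{i-1} + p_{i-2}, q_i = a_i*q_{i-1} + q_{i-2} with p_{-2}=0, p_{-1}=1, q_{-2}=1, q_{-1}=0), until the denominator exceeds 37:
  i=0: a_0=8, p_0 = 8*1 + 0 = 8, q_0 = 8*0 + 1 = 1.
  i=1: a_1=1, p_1 = 1*8 + 1 = 9, q_1 = 1*1 + 0 = 1.
  i=2: a_2=2, p_2 = 2*9 + 8 = 26, q_2 = 2*1 + 1 = 3.
  i=3: a_3=3, p_3 = 3*26 + 9 = 87, q_3 = 3*3 + 1 = 10.
  i=4: a_4=1, p_4 = 1*87 + 26 = 113, q_4 = 1*10 + 3 = 13.
  i=5: a_5=2, p_5 = 2*113 + 87 = 313, q_5 = 2*13 + 10 = 36.
  i=6: a_6=1, p_6 = 1*313 + 113 = 426, q_6 = 1*36 + 13 = 49.
q_6 = 49 > 37, so the last convergent with denominator <= 37 is p_5/q_5 = 313/36.
The closest fraction with denominator <= 37 is either p_5/q_5 or the intermediate fraction (k*p_5 + p_4)/(k*q_5 + q_4) with the largest k >= 1 whose denominator stays <= 37; these approach x as k grows, and every other convergent or intermediate fraction in range is farther away.
Largest k: floor((37 - q_4)/q_5) = floor((37 - 13)/36) = 0.
Since k = 0, no intermediate fraction beyond p_5/q_5 has denominator <= 37, so the convergent 313/36 is the closest (its error is |1165*36 - 313*134|/(134*36) = 2/4824).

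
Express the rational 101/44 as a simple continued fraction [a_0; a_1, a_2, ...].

[2; 3, 2, 1, 1, 2]

Run the Euclidean algorithm on 101 and 44; the successive quotients are the partial quotients a_0, a_1, ... (each step inverts the fractional part left over by the previous one):
  101 = 2*44 + 13, so a_0 = 2.
  44 = 3*13 + 5, so a_1 = 3.
  13 = 2*5 + 3, so a_2 = 2.
  5 = 1*3 + 2, so a_3 = 1.
  3 = 1*2 + 1, so a_4 = 1.
  2 = 2*1 + 0, so a_5 = 2.
The remainder reaches 0 after 6 divisions, so the expansion has 6 partial quotients, read off in order.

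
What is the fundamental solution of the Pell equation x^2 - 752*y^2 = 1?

(x, y) = (4607, 168)

First expand sqrt(752) as a continued fraction. With x_i = (sqrt(752) + m_i)/d_i and (m_0, d_0) = (0, 1): a_0 = floor(sqrt(752)) = 27, since 27^2 = 729 <= 752 < 784 = 28^2.
Iterate m_{i+1} = d_i*a_i - m_i, d_{i+1} = (752 - m_{i+1}^2)/d_i, a_{i+1} = floor((a_0 + m_{i+1})/d_{i+1}):
  m_1 = 1*27 - 0 = 27, d_1 = (752 - 27^2)/1 = 23/1 = 23, a_1 = floor((27 + 27)/23) = 2.
  m_2 = 23*2 - 27 = 19, d_2 = (752 - 19^2)/23 = 391/23 = 17, a_2 = floor((27 + 19)/17) = 2.
  m_3 = 17*2 - 19 = 15, d_3 = (752 - 15^2)/17 = 527/17 = 31, a_3 = floor((27 + 15)/31) = 1.
  m_4 = 31*1 - 15 = 16, d_4 = (752 - 16^2)/31 = 496/31 = 16, a_4 = floor((27 + 16)/16) = 2.
  m_5 = 16*2 - 16 = 16, d_5 = (752 - 16^2)/16 = 496/16 = 31, a_5 = floor((27 + 16)/31) = 1.
  m_6 = 31*1 - 16 = 15, d_6 = (752 - 15^2)/31 = 527/31 = 17, a_6 = floor((27 + 15)/17) = 2.
  m_7 = 17*2 - 15 = 19, d_7 = (752 - 19^2)/17 = 391/17 = 23, a_7 = floor((27 + 19)/23) = 2.
  m_8 = 23*2 - 19 = 27, d_8 = (752 - 27^2)/23 = 23/23 = 1, a_8 = floor((27 + 27)/1) = 54.
  m_9 = 1*54 - 27 = 27, d_9 = (752 - 27^2)/1 = 23/1 = 23: (m_9, d_9) = (m_1, d_1) = (27, 23), so from here the quotients repeat a_1, ..., a_8; the period length is 8.
So sqrt(752) = [27; (2, 2, 1, 2, 1, 2, 2, 54)] with period length k = 8.
k is even, so the fundamental solution of x^2 - 752y^2 = 1 is (p_{k-1}, q_{k-1}) = (p_7, q_7); compute convergents through index 7.
Convergents (p_i = a_i*p_{i-1} + p_{i-2}, q_i = a_i*q_{i-1} + q_{i-2} with p_{-2}=0, p_{-1}=1, q_{-2}=1, q_{-1}=0):
  i=0: a_0=27, p_0 = 27*1 + 0 = 27, q_0 = 27*0 + 1 = 1.
  i=1: a_1=2, p_1 = 2*27 + 1 = 55, q_1 = 2*1 + 0 = 2.
  i=2: a_2=2, p_2 = 2*55 + 27 = 137, q_2 = 2*2 + 1 = 5.
  i=3: a_3=1, p_3 = 1*137 + 55 = 192, q_3 = 1*5 + 2 = 7.
  i=4: a_4=2, p_4 = 2*192 + 137 = 521, q_4 = 2*7 + 5 = 19.
  i=5: a_5=1, p_5 = 1*521 + 192 = 713, q_5 = 1*19 + 7 = 26.
  i=6: a_6=2, p_6 = 2*713 + 521 = 1947, q_6 = 2*26 + 19 = 71.
  i=7: a_7=2, p_7 = 2*1947 + 713 = 4607, q_7 = 2*71 + 26 = 168.
Check: 4607^2 - 752*168^2 = 21224449 - 21224448 = 1, so (x, y) = (4607, 168) solves the equation, and by the theorem it is the least positive solution.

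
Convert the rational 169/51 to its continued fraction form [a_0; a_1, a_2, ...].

Run the Euclidean algorithm on 169 and 51; the successive quotients are the partial quotients a_0, a_1, ... (each step inverts the fractional part left over by the previous one):
  169 = 3*51 + 16, so a_0 = 3.
  51 = 3*16 + 3, so a_1 = 3.
  16 = 5*3 + 1, so a_2 = 5.
  3 = 3*1 + 0, so a_3 = 3.
The remainder reaches 0 after 4 divisions, so the expansion has 4 partial quotients, read off in order.

[3; 3, 5, 3]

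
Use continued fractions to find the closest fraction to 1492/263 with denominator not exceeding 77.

Expand x = 1492/263 as a continued fraction with the Euclidean algorithm:
  1492 = 5*263 + 177, so a_0 = 5.
  263 = 1*177 + 86, so a_1 = 1.
  177 = 2*86 + 5, so a_2 = 2.
  86 = 17*5 + 1, so a_3 = 17.
  5 = 5*1 + 0, so a_4 = 5.
so x = [5; 1, 2, 17, 5].
Convergents (p_i = a_i*p_{i-1} + p_{i-2}, q_i = a_i*q_{i-1} + q_{i-2} with p_{-2}=0, p_{-1}=1, q_{-2}=1, q_{-1}=0), until the denominator exceeds 77:
  i=0: a_0=5, p_0 = 5*1 + 0 = 5, q_0 = 5*0 + 1 = 1.
  i=1: a_1=1, p_1 = 1*5 + 1 = 6, q_1 = 1*1 + 0 = 1.
  i=2: a_2=2, p_2 = 2*6 + 5 = 17, q_2 = 2*1 + 1 = 3.
  i=3: a_3=17, p_3 = 17*17 + 6 = 295, q_3 = 17*3 + 1 = 52.
  i=4: a_4=5, p_4 = 5*295 + 17 = 1492, q_4 = 5*52 + 3 = 263.
q_4 = 263 > 77, so the last convergent with denominator <= 77 is p_3/q_3 = 295/52.
The closest fraction with denominator <= 77 is either p_3/q_3 or the intermediate fraction (k*p_3 + p_2)/(k*q_3 + q_2) with the largest k >= 1 whose denominator stays <= 77; these approach x as k grows, and every other convergent or intermediate fraction in range is farther away.
Largest k: floor((77 - q_2)/q_3) = floor((77 - 3)/52) = 1.
That gives (1*295 + 17)/(1*52 + 3) = 312/55.
Compare the errors: |x - 295/52| = |1492*52 - 295*263|/(263*52) = 1/13676, and |x - 312/55| = |1492*55 - 312*263|/(263*55) = 4/14465.
Cross-multiplying, 1*14465 = 14465 < 54704 = 4*13676, so 1/13676 is smaller: the convergent 295/52 is closer to x than 312/55.

295/52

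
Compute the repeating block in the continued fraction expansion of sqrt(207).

[14; (2, 1, 1, 2, 1, 1, 2, 28)]

Write x_i = (sqrt(207) + m_i)/d_i with (m_0, d_0) = (0, 1). a_0 = floor(sqrt(207)) = 14, since 14^2 = 196 <= 207 < 225 = 15^2.
Iterate m_{i+1} = d_i*a_i - m_i, d_{i+1} = (207 - m_{i+1}^2)/d_i, a_{i+1} = floor((a_0 + m_{i+1})/d_{i+1}):
  m_1 = 1*14 - 0 = 14, d_1 = (207 - 14^2)/1 = 11/1 = 11, a_1 = floor((14 + 14)/11) = 2.
  m_2 = 11*2 - 14 = 8, d_2 = (207 - 8^2)/11 = 143/11 = 13, a_2 = floor((14 + 8)/13) = 1.
  m_3 = 13*1 - 8 = 5, d_3 = (207 - 5^2)/13 = 182/13 = 14, a_3 = floor((14 + 5)/14) = 1.
  m_4 = 14*1 - 5 = 9, d_4 = (207 - 9^2)/14 = 126/14 = 9, a_4 = floor((14 + 9)/9) = 2.
  m_5 = 9*2 - 9 = 9, d_5 = (207 - 9^2)/9 = 126/9 = 14, a_5 = floor((14 + 9)/14) = 1.
  m_6 = 14*1 - 9 = 5, d_6 = (207 - 5^2)/14 = 182/14 = 13, a_6 = floor((14 + 5)/13) = 1.
  m_7 = 13*1 - 5 = 8, d_7 = (207 - 8^2)/13 = 143/13 = 11, a_7 = floor((14 + 8)/11) = 2.
  m_8 = 11*2 - 8 = 14, d_8 = (207 - 14^2)/11 = 11/11 = 1, a_8 = floor((14 + 14)/1) = 28.
  m_9 = 1*28 - 14 = 14, d_9 = (207 - 14^2)/1 = 11/1 = 11: (m_9, d_9) = (m_1, d_1) = (14, 11), so from here the quotients repeat a_1, ..., a_8; the period length is 8.
Hence the expansion of sqrt(207) is a_0 = 14 followed by the repeating block 2, 1, 1, 2, 1, 1, 2, 28 (period 8).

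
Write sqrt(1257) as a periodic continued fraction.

[35; (2, 4, 1, 22, 1, 4, 2, 70)]

Write x_i = (sqrt(1257) + m_i)/d_i with (m_0, d_0) = (0, 1). a_0 = floor(sqrt(1257)) = 35, since 35^2 = 1225 <= 1257 < 1296 = 36^2.
Iterate m_{i+1} = d_i*a_i - m_i, d_{i+1} = (1257 - m_{i+1}^2)/d_i, a_{i+1} = floor((a_0 + m_{i+1})/d_{i+1}):
  m_1 = 1*35 - 0 = 35, d_1 = (1257 - 35^2)/1 = 32/1 = 32, a_1 = floor((35 + 35)/32) = 2.
  m_2 = 32*2 - 35 = 29, d_2 = (1257 - 29^2)/32 = 416/32 = 13, a_2 = floor((35 + 29)/13) = 4.
  m_3 = 13*4 - 29 = 23, d_3 = (1257 - 23^2)/13 = 728/13 = 56, a_3 = floor((35 + 23)/56) = 1.
  m_4 = 56*1 - 23 = 33, d_4 = (1257 - 33^2)/56 = 168/56 = 3, a_4 = floor((35 + 33)/3) = 22.
  m_5 = 3*22 - 33 = 33, d_5 = (1257 - 33^2)/3 = 168/3 = 56, a_5 = floor((35 + 33)/56) = 1.
  m_6 = 56*1 - 33 = 23, d_6 = (1257 - 23^2)/56 = 728/56 = 13, a_6 = floor((35 + 23)/13) = 4.
  m_7 = 13*4 - 23 = 29, d_7 = (1257 - 29^2)/13 = 416/13 = 32, a_7 = floor((35 + 29)/32) = 2.
  m_8 = 32*2 - 29 = 35, d_8 = (1257 - 35^2)/32 = 32/32 = 1, a_8 = floor((35 + 35)/1) = 70.
  m_9 = 1*70 - 35 = 35, d_9 = (1257 - 35^2)/1 = 32/1 = 32: (m_9, d_9) = (m_1, d_1) = (35, 32), so from here the quotients repeat a_1, ..., a_8; the period length is 8.
Hence the expansion of sqrt(1257) is a_0 = 35 followed by the repeating block 2, 4, 1, 22, 1, 4, 2, 70 (period 8).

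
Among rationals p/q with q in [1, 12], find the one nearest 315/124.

28/11

Expand x = 315/124 as a continued fraction with the Euclidean algorithm:
  315 = 2*124 + 67, so a_0 = 2.
  124 = 1*67 + 57, so a_1 = 1.
  67 = 1*57 + 10, so a_2 = 1.
  57 = 5*10 + 7, so a_3 = 5.
  10 = 1*7 + 3, so a_4 = 1.
  7 = 2*3 + 1, so a_5 = 2.
  3 = 3*1 + 0, so a_6 = 3.
so x = [2; 1, 1, 5, 1, 2, 3].
Convergents (p_i = a_i*p_{i-1} + p_{i-2}, q_i = a_i*q_{i-1} + q_{i-2} with p_{-2}=0, p_{-1}=1, q_{-2}=1, q_{-1}=0), until the denominator exceeds 12:
  i=0: a_0=2, p_0 = 2*1 + 0 = 2, q_0 = 2*0 + 1 = 1.
  i=1: a_1=1, p_1 = 1*2 + 1 = 3, q_1 = 1*1 + 0 = 1.
  i=2: a_2=1, p_2 = 1*3 + 2 = 5, q_2 = 1*1 + 1 = 2.
  i=3: a_3=5, p_3 = 5*5 + 3 = 28, q_3 = 5*2 + 1 = 11.
  i=4: a_4=1, p_4 = 1*28 + 5 = 33, q_4 = 1*11 + 2 = 13.
q_4 = 13 > 12, so the last convergent with denominator <= 12 is p_3/q_3 = 28/11.
The closest fraction with denominator <= 12 is either p_3/q_3 or the intermediate fraction (k*p_3 + p_2)/(k*q_3 + q_2) with the largest k >= 1 whose denominator stays <= 12; these approach x as k grows, and every other convergent or intermediate fraction in range is farther away.
Largest k: floor((12 - q_2)/q_3) = floor((12 - 2)/11) = 0.
Since k = 0, no intermediate fraction beyond p_3/q_3 has denominator <= 12, so the convergent 28/11 is the closest (its error is |315*11 - 28*124|/(124*11) = 7/1364).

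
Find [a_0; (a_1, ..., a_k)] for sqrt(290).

Write x_i = (sqrt(290) + m_i)/d_i with (m_0, d_0) = (0, 1). a_0 = floor(sqrt(290)) = 17, since 17^2 = 289 <= 290 < 324 = 18^2.
Iterate m_{i+1} = d_i*a_i - m_i, d_{i+1} = (290 - m_{i+1}^2)/d_i, a_{i+1} = floor((a_0 + m_{i+1})/d_{i+1}):
  m_1 = 1*17 - 0 = 17, d_1 = (290 - 17^2)/1 = 1/1 = 1, a_1 = floor((17 + 17)/1) = 34.
  m_2 = 1*34 - 17 = 17, d_2 = (290 - 17^2)/1 = 1/1 = 1: (m_2, d_2) = (m_1, d_1) = (17, 1), so from here the quotient a_1 repeats; the period length is 1.
Hence the expansion of sqrt(290) is a_0 = 17 followed by the repeating block 34 (period 1).

[17; (34)]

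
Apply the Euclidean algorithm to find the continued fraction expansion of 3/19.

[0; 6, 3]

Run the Euclidean algorithm on 3 and 19; the successive quotients are the partial quotients a_0, a_1, ... (each step inverts the fractional part left over by the previous one):
  3 = 0*19 + 3, so a_0 = 0.
  19 = 6*3 + 1, so a_1 = 6.
  3 = 3*1 + 0, so a_2 = 3.
The remainder reaches 0 after 3 divisions, so the expansion has 3 partial quotients, read off in order.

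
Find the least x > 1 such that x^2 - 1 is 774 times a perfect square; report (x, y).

First expand sqrt(774) as a continued fraction. With x_i = (sqrt(774) + m_i)/d_i and (m_0, d_0) = (0, 1): a_0 = floor(sqrt(774)) = 27, since 27^2 = 729 <= 774 < 784 = 28^2.
Iterate m_{i+1} = d_i*a_i - m_i, d_{i+1} = (774 - m_{i+1}^2)/d_i, a_{i+1} = floor((a_0 + m_{i+1})/d_{i+1}):
  m_1 = 1*27 - 0 = 27, d_1 = (774 - 27^2)/1 = 45/1 = 45, a_1 = floor((27 + 27)/45) = 1.
  m_2 = 45*1 - 27 = 18, d_2 = (774 - 18^2)/45 = 450/45 = 10, a_2 = floor((27 + 18)/10) = 4.
  m_3 = 10*4 - 18 = 22, d_3 = (774 - 22^2)/10 = 290/10 = 29, a_3 = floor((27 + 22)/29) = 1.
  m_4 = 29*1 - 22 = 7, d_4 = (774 - 7^2)/29 = 725/29 = 25, a_4 = floor((27 + 7)/25) = 1.
  m_5 = 25*1 - 7 = 18, d_5 = (774 - 18^2)/25 = 450/25 = 18, a_5 = floor((27 + 18)/18) = 2.
  m_6 = 18*2 - 18 = 18, d_6 = (774 - 18^2)/18 = 450/18 = 25, a_6 = floor((27 + 18)/25) = 1.
  m_7 = 25*1 - 18 = 7, d_7 = (774 - 7^2)/25 = 725/25 = 29, a_7 = floor((27 + 7)/29) = 1.
  m_8 = 29*1 - 7 = 22, d_8 = (774 - 22^2)/29 = 290/29 = 10, a_8 = floor((27 + 22)/10) = 4.
  m_9 = 10*4 - 22 = 18, d_9 = (774 - 18^2)/10 = 450/10 = 45, a_9 = floor((27 + 18)/45) = 1.
  m_10 = 45*1 - 18 = 27, d_10 = (774 - 27^2)/45 = 45/45 = 1, a_10 = floor((27 + 27)/1) = 54.
  m_11 = 1*54 - 27 = 27, d_11 = (774 - 27^2)/1 = 45/1 = 45: (m_11, d_11) = (m_1, d_1) = (27, 45), so from here the quotients repeat a_1, ..., a_10; the period length is 10.
So sqrt(774) = [27; (1, 4, 1, 1, 2, 1, 1, 4, 1, 54)] with period length k = 10.
k is even, so the fundamental solution of x^2 - 774y^2 = 1 is (p_{k-1}, q_{k-1}) = (p_9, q_9); compute convergents through index 9.
Convergents (p_i = a_i*p_{i-1} + p_{i-2}, q_i = a_i*q_{i-1} + q_{i-2} with p_{-2}=0, p_{-1}=1, q_{-2}=1, q_{-1}=0):
  i=0: a_0=27, p_0 = 27*1 + 0 = 27, q_0 = 27*0 + 1 = 1.
  i=1: a_1=1, p_1 = 1*27 + 1 = 28, q_1 = 1*1 + 0 = 1.
  i=2: a_2=4, p_2 = 4*28 + 27 = 139, q_2 = 4*1 + 1 = 5.
  i=3: a_3=1, p_3 = 1*139 + 28 = 167, q_3 = 1*5 + 1 = 6.
  i=4: a_4=1, p_4 = 1*167 + 139 = 306, q_4 = 1*6 + 5 = 11.
  i=5: a_5=2, p_5 = 2*306 + 167 = 779, q_5 = 2*11 + 6 = 28.
  i=6: a_6=1, p_6 = 1*779 + 306 = 1085, q_6 = 1*28 + 11 = 39.
  i=7: a_7=1, p_7 = 1*1085 + 779 = 1864, q_7 = 1*39 + 28 = 67.
  i=8: a_8=4, p_8 = 4*1864 + 1085 = 8541, q_8 = 4*67 + 39 = 307.
  i=9: a_9=1, p_9 = 1*8541 + 1864 = 10405, q_9 = 1*307 + 67 = 374.
Check: 10405^2 - 774*374^2 = 108264025 - 108264024 = 1, so (x, y) = (10405, 374) solves the equation, and by the theorem it is the least positive solution.

(x, y) = (10405, 374)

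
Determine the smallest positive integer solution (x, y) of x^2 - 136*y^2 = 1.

First expand sqrt(136) as a continued fraction. With x_i = (sqrt(136) + m_i)/d_i and (m_0, d_0) = (0, 1): a_0 = floor(sqrt(136)) = 11, since 11^2 = 121 <= 136 < 144 = 12^2.
Iterate m_{i+1} = d_i*a_i - m_i, d_{i+1} = (136 - m_{i+1}^2)/d_i, a_{i+1} = floor((a_0 + m_{i+1})/d_{i+1}):
  m_1 = 1*11 - 0 = 11, d_1 = (136 - 11^2)/1 = 15/1 = 15, a_1 = floor((11 + 11)/15) = 1.
  m_2 = 15*1 - 11 = 4, d_2 = (136 - 4^2)/15 = 120/15 = 8, a_2 = floor((11 + 4)/8) = 1.
  m_3 = 8*1 - 4 = 4, d_3 = (136 - 4^2)/8 = 120/8 = 15, a_3 = floor((11 + 4)/15) = 1.
  m_4 = 15*1 - 4 = 11, d_4 = (136 - 11^2)/15 = 15/15 = 1, a_4 = floor((11 + 11)/1) = 22.
  m_5 = 1*22 - 11 = 11, d_5 = (136 - 11^2)/1 = 15/1 = 15: (m_5, d_5) = (m_1, d_1) = (11, 15), so from here the quotients repeat a_1, ..., a_4; the period length is 4.
So sqrt(136) = [11; (1, 1, 1, 22)] with period length k = 4.
k is even, so the fundamental solution of x^2 - 136y^2 = 1 is (p_{k-1}, q_{k-1}) = (p_3, q_3); compute convergents through index 3.
Convergents (p_i = a_i*p_{i-1} + p_{i-2}, q_i = a_i*q_{i-1} + q_{i-2} with p_{-2}=0, p_{-1}=1, q_{-2}=1, q_{-1}=0):
  i=0: a_0=11, p_0 = 11*1 + 0 = 11, q_0 = 11*0 + 1 = 1.
  i=1: a_1=1, p_1 = 1*11 + 1 = 12, q_1 = 1*1 + 0 = 1.
  i=2: a_2=1, p_2 = 1*12 + 11 = 23, q_2 = 1*1 + 1 = 2.
  i=3: a_3=1, p_3 = 1*23 + 12 = 35, q_3 = 1*2 + 1 = 3.
Check: 35^2 - 136*3^2 = 1225 - 1224 = 1, so (x, y) = (35, 3) solves the equation, and by the theorem it is the least positive solution.

(x, y) = (35, 3)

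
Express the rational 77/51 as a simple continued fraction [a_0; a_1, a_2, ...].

[1; 1, 1, 25]

Run the Euclidean algorithm on 77 and 51; the successive quotients are the partial quotients a_0, a_1, ... (each step inverts the fractional part left over by the previous one):
  77 = 1*51 + 26, so a_0 = 1.
  51 = 1*26 + 25, so a_1 = 1.
  26 = 1*25 + 1, so a_2 = 1.
  25 = 25*1 + 0, so a_3 = 25.
The remainder reaches 0 after 4 divisions, so the expansion has 4 partial quotients, read off in order.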